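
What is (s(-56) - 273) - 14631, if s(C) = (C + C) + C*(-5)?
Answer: -14736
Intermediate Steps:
s(C) = -3*C (s(C) = 2*C - 5*C = -3*C)
(s(-56) - 273) - 14631 = (-3*(-56) - 273) - 14631 = (168 - 273) - 14631 = -105 - 14631 = -14736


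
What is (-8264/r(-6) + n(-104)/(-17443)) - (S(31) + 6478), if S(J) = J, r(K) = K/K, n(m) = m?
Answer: -257685335/17443 ≈ -14773.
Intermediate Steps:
r(K) = 1
(-8264/r(-6) + n(-104)/(-17443)) - (S(31) + 6478) = (-8264/1 - 104/(-17443)) - (31 + 6478) = (-8264*1 - 104*(-1/17443)) - 1*6509 = (-8264 + 104/17443) - 6509 = -144148848/17443 - 6509 = -257685335/17443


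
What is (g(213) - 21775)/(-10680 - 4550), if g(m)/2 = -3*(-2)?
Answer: 21763/15230 ≈ 1.4290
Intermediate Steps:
g(m) = 12 (g(m) = 2*(-3*(-2)) = 2*6 = 12)
(g(213) - 21775)/(-10680 - 4550) = (12 - 21775)/(-10680 - 4550) = -21763/(-15230) = -21763*(-1/15230) = 21763/15230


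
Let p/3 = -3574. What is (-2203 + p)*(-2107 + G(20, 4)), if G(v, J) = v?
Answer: 26974475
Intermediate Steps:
p = -10722 (p = 3*(-3574) = -10722)
(-2203 + p)*(-2107 + G(20, 4)) = (-2203 - 10722)*(-2107 + 20) = -12925*(-2087) = 26974475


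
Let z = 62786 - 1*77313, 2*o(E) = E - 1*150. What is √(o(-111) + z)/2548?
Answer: I*√58630/5096 ≈ 0.047515*I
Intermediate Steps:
o(E) = -75 + E/2 (o(E) = (E - 1*150)/2 = (E - 150)/2 = (-150 + E)/2 = -75 + E/2)
z = -14527 (z = 62786 - 77313 = -14527)
√(o(-111) + z)/2548 = √((-75 + (½)*(-111)) - 14527)/2548 = √((-75 - 111/2) - 14527)*(1/2548) = √(-261/2 - 14527)*(1/2548) = √(-29315/2)*(1/2548) = (I*√58630/2)*(1/2548) = I*√58630/5096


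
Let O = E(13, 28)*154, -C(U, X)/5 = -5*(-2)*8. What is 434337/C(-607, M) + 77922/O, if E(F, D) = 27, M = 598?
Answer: -32866749/30800 ≈ -1067.1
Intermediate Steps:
C(U, X) = -400 (C(U, X) = -5*(-5*(-2))*8 = -50*8 = -5*80 = -400)
O = 4158 (O = 27*154 = 4158)
434337/C(-607, M) + 77922/O = 434337/(-400) + 77922/4158 = 434337*(-1/400) + 77922*(1/4158) = -434337/400 + 1443/77 = -32866749/30800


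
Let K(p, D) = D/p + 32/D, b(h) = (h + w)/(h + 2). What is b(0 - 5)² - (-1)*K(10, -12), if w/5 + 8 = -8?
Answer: 35951/45 ≈ 798.91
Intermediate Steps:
w = -80 (w = -40 + 5*(-8) = -40 - 40 = -80)
b(h) = (-80 + h)/(2 + h) (b(h) = (h - 80)/(h + 2) = (-80 + h)/(2 + h))
K(p, D) = 32/D + D/p
b(0 - 5)² - (-1)*K(10, -12) = ((-80 + (0 - 5))/(2 + (0 - 5)))² - (-1)*(32/(-12) - 12/10) = ((-80 - 5)/(2 - 5))² - (-1)*(32*(-1/12) - 12*⅒) = (-85/(-3))² - (-1)*(-8/3 - 6/5) = (-⅓*(-85))² - (-1)*(-58)/15 = (85/3)² - 1*58/15 = 7225/9 - 58/15 = 35951/45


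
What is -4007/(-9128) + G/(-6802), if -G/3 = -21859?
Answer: -285665621/31044328 ≈ -9.2019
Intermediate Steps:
G = 65577 (G = -3*(-21859) = 65577)
-4007/(-9128) + G/(-6802) = -4007/(-9128) + 65577/(-6802) = -4007*(-1/9128) + 65577*(-1/6802) = 4007/9128 - 65577/6802 = -285665621/31044328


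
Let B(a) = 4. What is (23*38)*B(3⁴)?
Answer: 3496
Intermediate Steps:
(23*38)*B(3⁴) = (23*38)*4 = 874*4 = 3496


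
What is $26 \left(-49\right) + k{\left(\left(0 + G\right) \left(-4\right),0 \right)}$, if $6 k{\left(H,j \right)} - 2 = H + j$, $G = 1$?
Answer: $- \frac{3823}{3} \approx -1274.3$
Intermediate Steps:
$k{\left(H,j \right)} = \frac{1}{3} + \frac{H}{6} + \frac{j}{6}$ ($k{\left(H,j \right)} = \frac{1}{3} + \frac{H + j}{6} = \frac{1}{3} + \left(\frac{H}{6} + \frac{j}{6}\right) = \frac{1}{3} + \frac{H}{6} + \frac{j}{6}$)
$26 \left(-49\right) + k{\left(\left(0 + G\right) \left(-4\right),0 \right)} = 26 \left(-49\right) + \left(\frac{1}{3} + \frac{\left(0 + 1\right) \left(-4\right)}{6} + \frac{1}{6} \cdot 0\right) = -1274 + \left(\frac{1}{3} + \frac{1 \left(-4\right)}{6} + 0\right) = -1274 + \left(\frac{1}{3} + \frac{1}{6} \left(-4\right) + 0\right) = -1274 + \left(\frac{1}{3} - \frac{2}{3} + 0\right) = -1274 - \frac{1}{3} = - \frac{3823}{3}$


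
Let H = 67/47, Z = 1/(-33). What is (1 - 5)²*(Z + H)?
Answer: 34624/1551 ≈ 22.324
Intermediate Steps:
Z = -1/33 ≈ -0.030303
H = 67/47 (H = 67*(1/47) = 67/47 ≈ 1.4255)
(1 - 5)²*(Z + H) = (1 - 5)²*(-1/33 + 67/47) = (-4)²*(2164/1551) = 16*(2164/1551) = 34624/1551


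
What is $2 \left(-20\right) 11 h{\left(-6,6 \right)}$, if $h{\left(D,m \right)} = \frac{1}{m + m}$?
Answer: $- \frac{110}{3} \approx -36.667$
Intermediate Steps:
$h{\left(D,m \right)} = \frac{1}{2 m}$
$2 \left(-20\right) 11 h{\left(-6,6 \right)} = 2 \left(-20\right) 11 \frac{1}{2 \cdot 6} = \left(-40\right) 11 \cdot \frac{1}{2} \cdot \frac{1}{6} = \left(-440\right) \frac{1}{12} = - \frac{110}{3}$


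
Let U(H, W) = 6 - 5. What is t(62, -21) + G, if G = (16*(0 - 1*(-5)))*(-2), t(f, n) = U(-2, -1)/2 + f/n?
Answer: -6823/42 ≈ -162.45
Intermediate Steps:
U(H, W) = 1
t(f, n) = ½ + f/n (t(f, n) = 1/2 + f/n = 1*(½) + f/n = ½ + f/n)
G = -160 (G = (16*(0 + 5))*(-2) = (16*5)*(-2) = 80*(-2) = -160)
t(62, -21) + G = (62 + (½)*(-21))/(-21) - 160 = -(62 - 21/2)/21 - 160 = -1/21*103/2 - 160 = -103/42 - 160 = -6823/42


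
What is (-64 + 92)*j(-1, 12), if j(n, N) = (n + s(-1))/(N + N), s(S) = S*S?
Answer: 0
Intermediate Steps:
s(S) = S²
j(n, N) = (1 + n)/(2*N) (j(n, N) = (n + (-1)²)/(N + N) = (n + 1)/((2*N)) = (1 + n)*(1/(2*N)) = (1 + n)/(2*N))
(-64 + 92)*j(-1, 12) = (-64 + 92)*((½)*(1 - 1)/12) = 28*((½)*(1/12)*0) = 28*0 = 0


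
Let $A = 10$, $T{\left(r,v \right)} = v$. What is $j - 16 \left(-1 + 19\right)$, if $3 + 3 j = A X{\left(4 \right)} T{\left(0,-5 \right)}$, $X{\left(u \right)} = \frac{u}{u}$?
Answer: $- \frac{917}{3} \approx -305.67$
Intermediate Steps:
$X{\left(u \right)} = 1$
$j = - \frac{53}{3}$ ($j = -1 + \frac{10 \cdot 1 \left(-5\right)}{3} = -1 + \frac{10 \left(-5\right)}{3} = -1 + \frac{1}{3} \left(-50\right) = -1 - \frac{50}{3} = - \frac{53}{3} \approx -17.667$)
$j - 16 \left(-1 + 19\right) = - \frac{53}{3} - 16 \left(-1 + 19\right) = - \frac{53}{3} - 16 \cdot 18 = - \frac{53}{3} - 288 = - \frac{917}{3}$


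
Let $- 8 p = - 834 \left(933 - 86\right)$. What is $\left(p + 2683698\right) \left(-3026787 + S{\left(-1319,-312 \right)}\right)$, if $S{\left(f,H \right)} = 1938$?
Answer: $- \frac{33539498488359}{4} \approx -8.3849 \cdot 10^{12}$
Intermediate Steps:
$p = \frac{353199}{4}$ ($p = - \frac{\left(-834\right) \left(933 - 86\right)}{8} = - \frac{\left(-834\right) 847}{8} = \left(- \frac{1}{8}\right) \left(-706398\right) = \frac{353199}{4} \approx 88300.0$)
$\left(p + 2683698\right) \left(-3026787 + S{\left(-1319,-312 \right)}\right) = \left(\frac{353199}{4} + 2683698\right) \left(-3026787 + 1938\right) = \frac{11087991}{4} \left(-3024849\right) = - \frac{33539498488359}{4}$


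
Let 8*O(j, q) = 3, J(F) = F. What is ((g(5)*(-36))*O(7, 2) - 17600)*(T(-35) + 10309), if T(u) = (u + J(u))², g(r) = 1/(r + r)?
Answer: -5353978643/20 ≈ -2.6770e+8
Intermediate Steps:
g(r) = 1/(2*r)
O(j, q) = 3/8 (O(j, q) = (⅛)*3 = 3/8)
T(u) = 4*u² (T(u) = (u + u)² = (2*u)² = 4*u²)
((g(5)*(-36))*O(7, 2) - 17600)*(T(-35) + 10309) = ((((½)/5)*(-36))*(3/8) - 17600)*(4*(-35)² + 10309) = ((((½)*(⅕))*(-36))*(3/8) - 17600)*(4*1225 + 10309) = (((⅒)*(-36))*(3/8) - 17600)*(4900 + 10309) = (-18/5*3/8 - 17600)*15209 = (-27/20 - 17600)*15209 = -352027/20*15209 = -5353978643/20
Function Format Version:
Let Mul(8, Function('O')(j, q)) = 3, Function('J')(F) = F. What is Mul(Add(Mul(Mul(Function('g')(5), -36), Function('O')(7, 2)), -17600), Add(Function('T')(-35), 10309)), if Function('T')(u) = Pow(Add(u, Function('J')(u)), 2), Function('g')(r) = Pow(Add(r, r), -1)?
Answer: Rational(-5353978643, 20) ≈ -2.6770e+8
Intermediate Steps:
Function('g')(r) = Mul(Rational(1, 2), Pow(r, -1)) (Function('g')(r) = Pow(Mul(2, r), -1) = Mul(Rational(1, 2), Pow(r, -1)))
Function('O')(j, q) = Rational(3, 8) (Function('O')(j, q) = Mul(Rational(1, 8), 3) = Rational(3, 8))
Function('T')(u) = Mul(4, Pow(u, 2)) (Function('T')(u) = Pow(Add(u, u), 2) = Pow(Mul(2, u), 2) = Mul(4, Pow(u, 2)))
Mul(Add(Mul(Mul(Function('g')(5), -36), Function('O')(7, 2)), -17600), Add(Function('T')(-35), 10309)) = Mul(Add(Mul(Mul(Mul(Rational(1, 2), Pow(5, -1)), -36), Rational(3, 8)), -17600), Add(Mul(4, Pow(-35, 2)), 10309)) = Mul(Add(Mul(Mul(Mul(Rational(1, 2), Rational(1, 5)), -36), Rational(3, 8)), -17600), Add(Mul(4, 1225), 10309)) = Mul(Add(Mul(Mul(Rational(1, 10), -36), Rational(3, 8)), -17600), Add(4900, 10309)) = Mul(Add(Mul(Rational(-18, 5), Rational(3, 8)), -17600), 15209) = Mul(Add(Rational(-27, 20), -17600), 15209) = Mul(Rational(-352027, 20), 15209) = Rational(-5353978643, 20)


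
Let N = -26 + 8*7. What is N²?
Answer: 900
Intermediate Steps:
N = 30 (N = -26 + 56 = 30)
N² = 30² = 900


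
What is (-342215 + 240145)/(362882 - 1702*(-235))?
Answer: -51035/381426 ≈ -0.13380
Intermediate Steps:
(-342215 + 240145)/(362882 - 1702*(-235)) = -102070/(362882 + 399970) = -102070/762852 = -102070*1/762852 = -51035/381426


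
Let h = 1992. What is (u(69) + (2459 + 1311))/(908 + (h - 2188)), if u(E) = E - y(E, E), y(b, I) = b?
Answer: 1885/356 ≈ 5.2949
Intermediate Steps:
u(E) = 0 (u(E) = E - E = 0)
(u(69) + (2459 + 1311))/(908 + (h - 2188)) = (0 + (2459 + 1311))/(908 + (1992 - 2188)) = (0 + 3770)/(908 - 196) = 3770/712 = 3770*(1/712) = 1885/356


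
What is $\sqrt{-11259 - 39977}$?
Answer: $2 i \sqrt{12809} \approx 226.35 i$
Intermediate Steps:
$\sqrt{-11259 - 39977} = \sqrt{-51236} = 2 i \sqrt{12809}$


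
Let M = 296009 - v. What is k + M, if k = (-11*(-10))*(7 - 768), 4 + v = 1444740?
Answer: -1232437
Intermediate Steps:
v = 1444736 (v = -4 + 1444740 = 1444736)
k = -83710 (k = 110*(-761) = -83710)
M = -1148727 (M = 296009 - 1*1444736 = 296009 - 1444736 = -1148727)
k + M = -83710 - 1148727 = -1232437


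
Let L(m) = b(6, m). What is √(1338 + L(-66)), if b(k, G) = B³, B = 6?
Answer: √1554 ≈ 39.421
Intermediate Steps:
b(k, G) = 216 (b(k, G) = 6³ = 216)
L(m) = 216
√(1338 + L(-66)) = √(1338 + 216) = √1554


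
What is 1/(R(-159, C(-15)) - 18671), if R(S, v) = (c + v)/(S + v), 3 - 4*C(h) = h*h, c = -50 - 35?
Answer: -429/8009578 ≈ -5.3561e-5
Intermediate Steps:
c = -85
C(h) = 3/4 - h**2/4 (C(h) = 3/4 - h*h/4 = 3/4 - h**2/4)
R(S, v) = (-85 + v)/(S + v)
1/(R(-159, C(-15)) - 18671) = 1/((-85 + (3/4 - 1/4*(-15)**2))/(-159 + (3/4 - 1/4*(-15)**2)) - 18671) = 1/((-85 + (3/4 - 1/4*225))/(-159 + (3/4 - 1/4*225)) - 18671) = 1/((-85 + (3/4 - 225/4))/(-159 + (3/4 - 225/4)) - 18671) = 1/((-85 - 111/2)/(-159 - 111/2) - 18671) = 1/(-281/2/(-429/2) - 18671) = 1/(-2/429*(-281/2) - 18671) = 1/(281/429 - 18671) = 1/(-8009578/429) = -429/8009578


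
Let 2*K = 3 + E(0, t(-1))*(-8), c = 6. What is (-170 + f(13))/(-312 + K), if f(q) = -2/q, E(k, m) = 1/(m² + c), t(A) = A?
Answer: 30968/56615 ≈ 0.54699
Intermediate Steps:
E(k, m) = 1/(6 + m²) (E(k, m) = 1/(m² + 6) = 1/(6 + m²))
K = 13/14 (K = (3 - 8/(6 + (-1)²))/2 = (3 - 8/(6 + 1))/2 = (3 - 8/7)/2 = (½)*(13/7) = 13/14 ≈ 0.92857)
(-170 + f(13))/(-312 + K) = (-170 - 2/13)/(-312 + 13/14) = (-170 - 2*1/13)/(-4355/14) = (-170 - 2/13)*(-14/4355) = -2212/13*(-14/4355) = 30968/56615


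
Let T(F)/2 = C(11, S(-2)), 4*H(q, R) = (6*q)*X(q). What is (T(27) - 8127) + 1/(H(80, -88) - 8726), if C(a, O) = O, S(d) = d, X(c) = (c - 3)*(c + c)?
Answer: -11949919293/1469674 ≈ -8131.0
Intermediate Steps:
X(c) = 2*c*(-3 + c) (X(c) = (-3 + c)*(2*c) = 2*c*(-3 + c))
H(q, R) = 3*q²*(-3 + q) (H(q, R) = ((6*q)*(2*q*(-3 + q)))/4 = (12*q²*(-3 + q))/4 = 3*q²*(-3 + q))
T(F) = -4 (T(F) = 2*(-2) = -4)
(T(27) - 8127) + 1/(H(80, -88) - 8726) = (-4 - 8127) + 1/(3*80²*(-3 + 80) - 8726) = -8131 + 1/(3*6400*77 - 8726) = -8131 + 1/(1478400 - 8726) = -8131 + 1/1469674 = -11949919293/1469674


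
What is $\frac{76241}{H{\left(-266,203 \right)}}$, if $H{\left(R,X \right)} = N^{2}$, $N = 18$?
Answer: $\frac{76241}{324} \approx 235.31$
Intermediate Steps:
$H{\left(R,X \right)} = 324$ ($H{\left(R,X \right)} = 18^{2} = 324$)
$\frac{76241}{H{\left(-266,203 \right)}} = \frac{76241}{324}$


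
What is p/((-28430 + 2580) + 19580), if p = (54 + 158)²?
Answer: -22472/3135 ≈ -7.1681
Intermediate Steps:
p = 44944 (p = 212² = 44944)
p/((-28430 + 2580) + 19580) = 44944/((-28430 + 2580) + 19580) = 44944/(-25850 + 19580) = 44944/(-6270) = 44944*(-1/6270) = -22472/3135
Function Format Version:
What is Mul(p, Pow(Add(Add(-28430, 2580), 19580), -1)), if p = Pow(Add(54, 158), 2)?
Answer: Rational(-22472, 3135) ≈ -7.1681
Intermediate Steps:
p = 44944 (p = Pow(212, 2) = 44944)
Mul(p, Pow(Add(Add(-28430, 2580), 19580), -1)) = Mul(44944, Pow(Add(Add(-28430, 2580), 19580), -1)) = Mul(44944, Pow(Add(-25850, 19580), -1)) = Mul(44944, Pow(-6270, -1)) = Mul(44944, Rational(-1, 6270)) = Rational(-22472, 3135)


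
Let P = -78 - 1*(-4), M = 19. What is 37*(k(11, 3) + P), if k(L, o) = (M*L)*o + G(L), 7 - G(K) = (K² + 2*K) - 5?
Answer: 15614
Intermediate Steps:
G(K) = 12 - K² - 2*K (G(K) = 7 - ((K² + 2*K) - 5) = 7 - (-5 + K² + 2*K) = 7 + (5 - K² - 2*K) = 12 - K² - 2*K)
P = -74 (P = -78 + 4 = -74)
k(L, o) = 12 - L² - 2*L + 19*L*o (k(L, o) = (19*L)*o + (12 - L² - 2*L) = 19*L*o + (12 - L² - 2*L) = 12 - L² - 2*L + 19*L*o)
37*(k(11, 3) + P) = 37*((12 - 1*11² - 2*11 + 19*11*3) - 74) = 37*((12 - 1*121 - 22 + 627) - 74) = 37*((12 - 121 - 22 + 627) - 74) = 37*(496 - 74) = 37*422 = 15614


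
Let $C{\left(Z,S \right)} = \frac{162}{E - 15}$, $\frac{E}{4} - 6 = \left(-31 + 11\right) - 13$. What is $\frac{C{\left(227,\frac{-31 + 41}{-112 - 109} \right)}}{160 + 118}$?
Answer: $- \frac{27}{5699} \approx -0.0047377$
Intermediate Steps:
$E = -108$ ($E = 24 + 4 \left(\left(-31 + 11\right) - 13\right) = 24 + 4 \left(-20 - 13\right) = 24 + 4 \left(-33\right) = 24 - 132 = -108$)
$C{\left(Z,S \right)} = - \frac{54}{41}$ ($C{\left(Z,S \right)} = \frac{162}{-108 - 15} = \frac{162}{-123} = 162 \left(- \frac{1}{123}\right) = - \frac{54}{41}$)
$\frac{C{\left(227,\frac{-31 + 41}{-112 - 109} \right)}}{160 + 118} = \frac{1}{160 + 118} \left(- \frac{54}{41}\right) = \frac{1}{278} \left(- \frac{54}{41}\right) = - \frac{27}{5699}$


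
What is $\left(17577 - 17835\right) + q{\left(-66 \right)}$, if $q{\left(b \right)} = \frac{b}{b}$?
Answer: $-257$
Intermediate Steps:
$q{\left(b \right)} = 1$
$\left(17577 - 17835\right) + q{\left(-66 \right)} = \left(17577 - 17835\right) + 1 = -258 + 1 = -257$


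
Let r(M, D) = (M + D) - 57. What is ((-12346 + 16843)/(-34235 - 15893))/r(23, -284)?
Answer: 1499/5313568 ≈ 0.00028211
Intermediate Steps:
r(M, D) = -57 + D + M (r(M, D) = (D + M) - 57 = -57 + D + M)
((-12346 + 16843)/(-34235 - 15893))/r(23, -284) = ((-12346 + 16843)/(-34235 - 15893))/(-57 - 284 + 23) = (4497/(-50128))/(-318) = (4497*(-1/50128))*(-1/318) = -4497/50128*(-1/318) = 1499/5313568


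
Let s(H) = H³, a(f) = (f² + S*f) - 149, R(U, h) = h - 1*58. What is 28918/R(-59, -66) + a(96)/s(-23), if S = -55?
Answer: -176157447/754354 ≈ -233.52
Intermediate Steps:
R(U, h) = -58 + h (R(U, h) = h - 58 = -58 + h)
a(f) = -149 + f² - 55*f (a(f) = (f² - 55*f) - 149 = -149 + f² - 55*f)
28918/R(-59, -66) + a(96)/s(-23) = 28918/(-58 - 66) + (-149 + 96² - 55*96)/((-23)³) = 28918/(-124) + (-149 + 9216 - 5280)/(-12167) = 28918*(-1/124) + 3787*(-1/12167) = -14459/62 - 3787/12167 = -176157447/754354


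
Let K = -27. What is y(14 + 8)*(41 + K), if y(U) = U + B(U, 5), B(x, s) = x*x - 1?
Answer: 7070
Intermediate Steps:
B(x, s) = -1 + x² (B(x, s) = x² - 1 = -1 + x²)
y(U) = -1 + U + U² (y(U) = U + (-1 + U²) = -1 + U + U²)
y(14 + 8)*(41 + K) = (-1 + (14 + 8) + (14 + 8)²)*(41 - 27) = (-1 + 22 + 22²)*14 = (-1 + 22 + 484)*14 = 505*14 = 7070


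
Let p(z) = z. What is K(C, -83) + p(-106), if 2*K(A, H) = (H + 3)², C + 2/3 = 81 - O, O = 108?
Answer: 3094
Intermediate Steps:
C = -83/3 (C = -⅔ + (81 - 1*108) = -⅔ + (81 - 108) = -⅔ - 27 = -83/3 ≈ -27.667)
K(A, H) = (3 + H)²/2 (K(A, H) = (H + 3)²/2 = (3 + H)²/2)
K(C, -83) + p(-106) = (3 - 83)²/2 - 106 = (½)*(-80)² - 106 = (½)*6400 - 106 = 3200 - 106 = 3094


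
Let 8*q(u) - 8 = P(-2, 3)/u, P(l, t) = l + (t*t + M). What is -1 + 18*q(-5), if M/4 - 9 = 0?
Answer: -47/20 ≈ -2.3500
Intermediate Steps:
M = 36 (M = 36 + 4*0 = 36 + 0 = 36)
P(l, t) = 36 + l + t**2 (P(l, t) = l + (t*t + 36) = l + (t**2 + 36) = l + (36 + t**2) = 36 + l + t**2)
q(u) = 1 + 43/(8*u) (q(u) = 1 + ((36 - 2 + 3**2)/u)/8 = 1 + ((36 - 2 + 9)/u)/8 = 1 + (43/u)/8 = 1 + 43/(8*u))
-1 + 18*q(-5) = -1 + 18*((43/8 - 5)/(-5)) = -1 + 18*(-1/5*3/8) = -1 + 18*(-3/40) = -1 - 27/20 = -47/20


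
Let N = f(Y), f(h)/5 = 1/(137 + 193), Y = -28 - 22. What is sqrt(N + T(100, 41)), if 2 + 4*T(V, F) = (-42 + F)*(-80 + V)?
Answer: I*sqrt(5973)/33 ≈ 2.342*I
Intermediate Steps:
T(V, F) = -1/2 + (-80 + V)*(-42 + F)/4 (T(V, F) = -1/2 + ((-42 + F)*(-80 + V))/4 = -1/2 + ((-80 + V)*(-42 + F))/4 = -1/2 + (-80 + V)*(-42 + F)/4)
Y = -50
f(h) = 1/66 (f(h) = 5/(137 + 193) = 5/330 = 5*(1/330) = 1/66)
N = 1/66 ≈ 0.015152
sqrt(N + T(100, 41)) = sqrt(1/66 + (1679/2 - 20*41 - 21/2*100 + (1/4)*41*100)) = sqrt(1/66 + (1679/2 - 820 - 1050 + 1025)) = sqrt(1/66 - 11/2) = sqrt(-181/33) = I*sqrt(5973)/33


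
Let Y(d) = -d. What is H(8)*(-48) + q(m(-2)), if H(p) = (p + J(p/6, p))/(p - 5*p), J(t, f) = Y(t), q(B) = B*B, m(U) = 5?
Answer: 35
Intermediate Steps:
q(B) = B²
J(t, f) = -t
H(p) = -5/24 (H(p) = (p - p/6)/(p - 5*p) = (p - p/6)/((-4*p)) = (p - p/6)*(-1/(4*p)) = (5*p/6)*(-1/(4*p)) = -5/24)
H(8)*(-48) + q(m(-2)) = -5/24*(-48) + 5² = 10 + 25 = 35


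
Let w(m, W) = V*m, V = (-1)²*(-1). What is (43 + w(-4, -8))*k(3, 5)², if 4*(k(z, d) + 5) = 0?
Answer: 1175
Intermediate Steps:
k(z, d) = -5 (k(z, d) = -5 + (¼)*0 = -5 + 0 = -5)
V = -1 (V = 1*(-1) = -1)
w(m, W) = -m
(43 + w(-4, -8))*k(3, 5)² = (43 - 1*(-4))*(-5)² = (43 + 4)*25 = 47*25 = 1175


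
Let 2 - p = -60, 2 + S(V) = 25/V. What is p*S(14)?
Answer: -93/7 ≈ -13.286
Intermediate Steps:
S(V) = -2 + 25/V
p = 62 (p = 2 - 1*(-60) = 2 + 60 = 62)
p*S(14) = 62*(-2 + 25/14) = 62*(-3/14) = -93/7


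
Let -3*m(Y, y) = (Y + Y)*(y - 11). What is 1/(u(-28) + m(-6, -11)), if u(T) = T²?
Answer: 1/696 ≈ 0.0014368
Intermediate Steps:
m(Y, y) = -2*Y*(-11 + y)/3 (m(Y, y) = -(Y + Y)*(y - 11)/3 = -2*Y*(-11 + y)/3)
1/(u(-28) + m(-6, -11)) = 1/((-28)² + (⅔)*(-6)*(11 - 1*(-11))) = 1/(784 + (⅔)*(-6)*(11 + 11)) = 1/(784 + (⅔)*(-6)*22) = 1/(784 - 88) = 1/696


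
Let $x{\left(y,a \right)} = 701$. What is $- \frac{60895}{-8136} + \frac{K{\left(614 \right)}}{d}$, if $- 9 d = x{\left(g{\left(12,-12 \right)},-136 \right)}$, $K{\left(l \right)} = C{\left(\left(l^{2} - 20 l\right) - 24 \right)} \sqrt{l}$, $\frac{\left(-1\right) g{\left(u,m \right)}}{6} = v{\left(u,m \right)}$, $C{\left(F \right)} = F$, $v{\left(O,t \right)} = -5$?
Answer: $\frac{60895}{8136} - \frac{3282228 \sqrt{614}}{701} \approx -1.1601 \cdot 10^{5}$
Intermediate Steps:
$g{\left(u,m \right)} = 30$ ($g{\left(u,m \right)} = \left(-6\right) \left(-5\right) = 30$)
$K{\left(l \right)} = \sqrt{l} \left(-24 + l^{2} - 20 l\right)$ ($K{\left(l \right)} = \left(\left(l^{2} - 20 l\right) - 24\right) \sqrt{l} = \left(-24 + l^{2} - 20 l\right) \sqrt{l} = \sqrt{l} \left(-24 + l^{2} - 20 l\right)$)
$d = - \frac{701}{9}$ ($d = \left(- \frac{1}{9}\right) 701 = - \frac{701}{9} \approx -77.889$)
$- \frac{60895}{-8136} + \frac{K{\left(614 \right)}}{d} = - \frac{60895}{-8136} + \frac{\sqrt{614} \left(-24 + 614^{2} - 12280\right)}{- \frac{701}{9}} = \left(-60895\right) \left(- \frac{1}{8136}\right) + \sqrt{614} \left(-24 + 376996 - 12280\right) \left(- \frac{9}{701}\right) = \frac{60895}{8136} + \sqrt{614} \cdot 364692 \left(- \frac{9}{701}\right) = \frac{60895}{8136} + 364692 \sqrt{614} \left(- \frac{9}{701}\right) = \frac{60895}{8136} - \frac{3282228 \sqrt{614}}{701}$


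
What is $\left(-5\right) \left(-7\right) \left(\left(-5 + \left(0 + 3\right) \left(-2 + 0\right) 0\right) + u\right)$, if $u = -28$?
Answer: $-1155$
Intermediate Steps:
$\left(-5\right) \left(-7\right) \left(\left(-5 + \left(0 + 3\right) \left(-2 + 0\right) 0\right) + u\right) = \left(-5\right) \left(-7\right) \left(\left(-5 + \left(0 + 3\right) \left(-2 + 0\right) 0\right) - 28\right) = 35 \left(\left(-5 + 3 \left(-2\right) 0\right) - 28\right) = 35 \left(\left(-5 - 0\right) - 28\right) = 35 \left(\left(-5 + 0\right) - 28\right) = 35 \left(-5 - 28\right) = 35 \left(-33\right) = -1155$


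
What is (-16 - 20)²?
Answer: 1296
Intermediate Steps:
(-16 - 20)² = (-36)² = 1296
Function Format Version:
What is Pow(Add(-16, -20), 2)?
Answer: 1296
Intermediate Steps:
Pow(Add(-16, -20), 2) = Pow(-36, 2) = 1296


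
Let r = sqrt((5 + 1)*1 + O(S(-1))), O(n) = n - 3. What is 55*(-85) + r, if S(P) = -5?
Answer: -4675 + I*sqrt(2) ≈ -4675.0 + 1.4142*I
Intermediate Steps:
O(n) = -3 + n
r = I*sqrt(2) (r = sqrt((5 + 1)*1 + (-3 - 5)) = sqrt(6*1 - 8) = sqrt(6 - 8) = sqrt(-2) = I*sqrt(2) ≈ 1.4142*I)
55*(-85) + r = 55*(-85) + I*sqrt(2) = -4675 + I*sqrt(2)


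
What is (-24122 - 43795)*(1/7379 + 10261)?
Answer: -5142398138640/7379 ≈ -6.9690e+8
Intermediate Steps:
(-24122 - 43795)*(1/7379 + 10261) = -67917*(1/7379 + 10261) = -67917*75715920/7379 = -5142398138640/7379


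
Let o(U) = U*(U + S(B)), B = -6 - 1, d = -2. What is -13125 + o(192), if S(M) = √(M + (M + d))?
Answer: 23739 + 768*I ≈ 23739.0 + 768.0*I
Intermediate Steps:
B = -7
S(M) = √(-2 + 2*M) (S(M) = √(M + (M - 2)) = √(M + (-2 + M)) = √(-2 + 2*M))
o(U) = U*(U + 4*I) (o(U) = U*(U + √(-2 + 2*(-7))) = U*(U + √(-2 - 14)) = U*(U + √(-16)) = U*(U + 4*I))
-13125 + o(192) = -13125 + 192*(192 + 4*I) = -13125 + (36864 + 768*I) = 23739 + 768*I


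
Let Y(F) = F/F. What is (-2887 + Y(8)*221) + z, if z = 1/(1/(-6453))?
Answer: -9119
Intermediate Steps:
Y(F) = 1
z = -6453 (z = 1/(-1/6453) = -6453)
(-2887 + Y(8)*221) + z = (-2887 + 1*221) - 6453 = (-2887 + 221) - 6453 = -2666 - 6453 = -9119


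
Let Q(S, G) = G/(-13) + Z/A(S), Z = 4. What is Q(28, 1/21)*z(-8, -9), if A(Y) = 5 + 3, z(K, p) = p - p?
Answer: 0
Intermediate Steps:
z(K, p) = 0
A(Y) = 8
Q(S, G) = 1/2 - G/13 (Q(S, G) = G/(-13) + 4/8 = G*(-1/13) + 4*(1/8) = -G/13 + 1/2 = 1/2 - G/13)
Q(28, 1/21)*z(-8, -9) = (1/2 - 1/13/21)*0 = (1/2 - 1/13*1/21)*0 = (1/2 - 1/273)*0 = (271/546)*0 = 0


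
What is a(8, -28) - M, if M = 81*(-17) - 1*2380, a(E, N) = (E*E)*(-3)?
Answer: 3565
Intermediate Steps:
a(E, N) = -3*E**2 (a(E, N) = E**2*(-3) = -3*E**2)
M = -3757 (M = -1377 - 2380 = -3757)
a(8, -28) - M = -3*8**2 - 1*(-3757) = -3*64 + 3757 = -192 + 3757 = 3565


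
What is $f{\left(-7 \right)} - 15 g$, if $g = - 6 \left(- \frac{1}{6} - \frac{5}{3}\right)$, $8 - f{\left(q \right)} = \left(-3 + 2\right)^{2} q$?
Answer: $-150$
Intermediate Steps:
$f{\left(q \right)} = 8 - q$ ($f{\left(q \right)} = 8 - \left(-3 + 2\right)^{2} q = 8 - \left(-1\right)^{2} q = 8 - 1 q = 8 - q$)
$g = 11$ ($g = - 6 \left(\left(-1\right) \frac{1}{6} - \frac{5}{3}\right) = - 6 \left(- \frac{1}{6} - \frac{5}{3}\right) = \left(-6\right) \left(- \frac{11}{6}\right) = 11$)
$f{\left(-7 \right)} - 15 g = \left(8 - -7\right) - 165 = \left(8 + 7\right) - 165 = 15 - 165 = -150$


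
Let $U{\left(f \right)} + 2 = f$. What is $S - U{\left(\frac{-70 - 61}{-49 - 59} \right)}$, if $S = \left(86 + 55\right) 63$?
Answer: $\frac{959449}{108} \approx 8883.8$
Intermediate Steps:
$U{\left(f \right)} = -2 + f$
$S = 8883$ ($S = 141 \cdot 63 = 8883$)
$S - U{\left(\frac{-70 - 61}{-49 - 59} \right)} = 8883 - \left(-2 + \frac{-70 - 61}{-49 - 59}\right) = 8883 - \left(-2 - \frac{131}{-108}\right) = 8883 - \left(-2 - - \frac{131}{108}\right) = 8883 - \left(-2 + \frac{131}{108}\right) = 8883 - - \frac{85}{108} = 8883 + \frac{85}{108} = \frac{959449}{108}$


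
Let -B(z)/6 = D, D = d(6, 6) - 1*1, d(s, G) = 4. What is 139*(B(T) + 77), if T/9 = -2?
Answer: 8201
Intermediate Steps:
T = -18 (T = 9*(-2) = -18)
D = 3 (D = 4 - 1*1 = 4 - 1 = 3)
B(z) = -18 (B(z) = -6*3 = -18)
139*(B(T) + 77) = 139*(-18 + 77) = 139*59 = 8201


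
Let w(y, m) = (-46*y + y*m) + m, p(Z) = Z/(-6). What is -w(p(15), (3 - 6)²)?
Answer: -203/2 ≈ -101.50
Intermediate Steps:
p(Z) = -Z/6 (p(Z) = Z*(-⅙) = -Z/6)
w(y, m) = m - 46*y + m*y (w(y, m) = (-46*y + m*y) + m = m - 46*y + m*y)
-w(p(15), (3 - 6)²) = -((3 - 6)² - (-23)*15/3 + (3 - 6)²*(-⅙*15)) = -((-3)² - 46*(-5/2) + (-3)²*(-5/2)) = -(9 + 115 + 9*(-5/2)) = -(9 + 115 - 45/2) = -1*203/2 = -203/2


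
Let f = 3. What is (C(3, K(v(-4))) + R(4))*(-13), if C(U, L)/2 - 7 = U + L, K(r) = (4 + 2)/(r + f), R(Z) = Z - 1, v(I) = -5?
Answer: -221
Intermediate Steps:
R(Z) = -1 + Z
K(r) = 6/(3 + r) (K(r) = (4 + 2)/(r + 3) = 6/(3 + r))
C(U, L) = 14 + 2*L + 2*U (C(U, L) = 14 + 2*(U + L) = 14 + 2*(L + U) = 14 + (2*L + 2*U) = 14 + 2*L + 2*U)
(C(3, K(v(-4))) + R(4))*(-13) = ((14 + 2*(6/(3 - 5)) + 2*3) + (-1 + 4))*(-13) = ((14 + 2*(6/(-2)) + 6) + 3)*(-13) = ((14 + 2*(6*(-½)) + 6) + 3)*(-13) = ((14 + 2*(-3) + 6) + 3)*(-13) = ((14 - 6 + 6) + 3)*(-13) = (14 + 3)*(-13) = 17*(-13) = -221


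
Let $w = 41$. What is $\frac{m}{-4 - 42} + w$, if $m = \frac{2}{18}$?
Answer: $\frac{16973}{414} \approx 40.998$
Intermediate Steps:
$m = \frac{1}{9}$ ($m = 2 \cdot \frac{1}{18} = \frac{1}{9} \approx 0.11111$)
$\frac{m}{-4 - 42} + w = \frac{1}{9 \left(-4 - 42\right)} + 41 = \frac{1}{9 \left(-46\right)} + 41 = \frac{1}{9} \left(- \frac{1}{46}\right) + 41 = - \frac{1}{414} + 41 = \frac{16973}{414}$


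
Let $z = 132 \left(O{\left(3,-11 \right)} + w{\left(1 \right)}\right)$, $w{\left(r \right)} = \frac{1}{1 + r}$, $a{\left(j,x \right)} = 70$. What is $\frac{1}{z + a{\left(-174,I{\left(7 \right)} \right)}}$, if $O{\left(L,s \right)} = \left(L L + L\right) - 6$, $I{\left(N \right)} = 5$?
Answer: $\frac{1}{928} \approx 0.0010776$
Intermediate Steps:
$O{\left(L,s \right)} = -6 + L + L^{2}$ ($O{\left(L,s \right)} = \left(L^{2} + L\right) - 6 = \left(L + L^{2}\right) - 6 = -6 + L + L^{2}$)
$z = 858$ ($z = 132 \left(\left(-6 + 3 + 3^{2}\right) + \frac{1}{1 + 1}\right) = 132 \left(\left(-6 + 3 + 9\right) + \frac{1}{2}\right) = 132 \left(6 + \frac{1}{2}\right) = 132 \cdot \frac{13}{2} = 858$)
$\frac{1}{z + a{\left(-174,I{\left(7 \right)} \right)}} = \frac{1}{858 + 70} = \frac{1}{928}$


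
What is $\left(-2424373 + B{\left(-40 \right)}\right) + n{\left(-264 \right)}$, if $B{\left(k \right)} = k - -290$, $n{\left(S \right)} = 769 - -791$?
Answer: $-2422563$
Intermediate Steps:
$n{\left(S \right)} = 1560$ ($n{\left(S \right)} = 769 + 791 = 1560$)
$B{\left(k \right)} = 290 + k$ ($B{\left(k \right)} = k + 290 = 290 + k$)
$\left(-2424373 + B{\left(-40 \right)}\right) + n{\left(-264 \right)} = \left(-2424373 + \left(290 - 40\right)\right) + 1560 = \left(-2424373 + 250\right) + 1560 = -2424123 + 1560 = -2422563$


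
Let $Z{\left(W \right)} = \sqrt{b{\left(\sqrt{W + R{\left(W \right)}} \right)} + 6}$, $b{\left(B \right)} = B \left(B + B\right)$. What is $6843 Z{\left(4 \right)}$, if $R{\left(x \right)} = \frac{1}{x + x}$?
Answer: $\frac{6843 \sqrt{57}}{2} \approx 25832.0$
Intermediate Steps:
$R{\left(x \right)} = \frac{1}{2 x}$
$b{\left(B \right)} = 2 B^{2}$ ($b{\left(B \right)} = B 2 B = 2 B^{2}$)
$Z{\left(W \right)} = \sqrt{6 + \frac{1}{W} + 2 W}$ ($Z{\left(W \right)} = \sqrt{2 \left(\sqrt{W + \frac{1}{2 W}}\right)^{2} + 6} = \sqrt{2 \left(W + \frac{1}{2 W}\right) + 6} = \sqrt{\left(\frac{1}{W} + 2 W\right) + 6} = \sqrt{6 + \frac{1}{W} + 2 W}$)
$6843 Z{\left(4 \right)} = 6843 \sqrt{6 + \frac{1}{4} + 2 \cdot 4} = 6843 \sqrt{6 + \frac{1}{4} + 8} = 6843 \sqrt{\frac{57}{4}} = 6843 \frac{\sqrt{57}}{2} = \frac{6843 \sqrt{57}}{2}$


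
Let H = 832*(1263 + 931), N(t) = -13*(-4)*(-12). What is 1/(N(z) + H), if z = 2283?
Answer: 1/1824784 ≈ 5.4801e-7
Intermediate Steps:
N(t) = -624 (N(t) = 52*(-12) = -624)
H = 1825408 (H = 832*2194 = 1825408)
1/(N(z) + H) = 1/(-624 + 1825408) = 1/1824784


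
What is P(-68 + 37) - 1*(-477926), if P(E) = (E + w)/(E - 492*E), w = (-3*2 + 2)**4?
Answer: 7274511871/15221 ≈ 4.7793e+5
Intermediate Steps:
w = 256 (w = (-6 + 2)**4 = (-4)**4 = 256)
P(E) = -(256 + E)/(491*E) (P(E) = (E + 256)/(E - 492*E) = (256 + E)/((-491*E)) = (256 + E)*(-1/(491*E)) = -(256 + E)/(491*E))
P(-68 + 37) - 1*(-477926) = (-256 - (-68 + 37))/(491*(-68 + 37)) - 1*(-477926) = (1/491)*(-256 - 1*(-31))/(-31) + 477926 = (1/491)*(-1/31)*(-256 + 31) + 477926 = (1/491)*(-1/31)*(-225) + 477926 = 225/15221 + 477926 = 7274511871/15221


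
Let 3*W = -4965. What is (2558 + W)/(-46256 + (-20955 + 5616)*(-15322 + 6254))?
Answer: 903/139047796 ≈ 6.4942e-6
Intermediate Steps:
W = -1655 (W = (⅓)*(-4965) = -1655)
(2558 + W)/(-46256 + (-20955 + 5616)*(-15322 + 6254)) = (2558 - 1655)/(-46256 + (-20955 + 5616)*(-15322 + 6254)) = 903/(-46256 - 15339*(-9068)) = 903/(-46256 + 139094052) = 903/139047796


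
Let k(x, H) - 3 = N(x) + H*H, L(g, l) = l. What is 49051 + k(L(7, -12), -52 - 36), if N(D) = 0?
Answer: 56798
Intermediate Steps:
k(x, H) = 3 + H**2 (k(x, H) = 3 + (0 + H*H) = 3 + (0 + H**2) = 3 + H**2)
49051 + k(L(7, -12), -52 - 36) = 49051 + (3 + (-52 - 36)**2) = 49051 + (3 + (-88)**2) = 49051 + (3 + 7744) = 49051 + 7747 = 56798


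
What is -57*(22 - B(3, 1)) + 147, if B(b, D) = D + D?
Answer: -993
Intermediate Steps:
B(b, D) = 2*D
-57*(22 - B(3, 1)) + 147 = -57*(22 - 2) + 147 = -57*20 + 147 = -1140 + 147 = -993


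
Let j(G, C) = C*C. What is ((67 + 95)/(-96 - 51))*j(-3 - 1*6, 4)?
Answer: -864/49 ≈ -17.633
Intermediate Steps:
j(G, C) = C**2
((67 + 95)/(-96 - 51))*j(-3 - 1*6, 4) = ((67 + 95)/(-96 - 51))*4**2 = (162/(-147))*16 = (162*(-1/147))*16 = -54/49*16 = -864/49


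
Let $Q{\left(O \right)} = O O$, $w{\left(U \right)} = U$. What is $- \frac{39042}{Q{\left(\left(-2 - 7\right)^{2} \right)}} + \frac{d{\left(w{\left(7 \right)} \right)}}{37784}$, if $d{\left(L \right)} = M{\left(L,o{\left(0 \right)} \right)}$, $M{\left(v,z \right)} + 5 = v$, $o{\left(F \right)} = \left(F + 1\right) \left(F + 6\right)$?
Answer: $- \frac{9105863}{1530252} \approx -5.9506$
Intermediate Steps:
$o{\left(F \right)} = \left(1 + F\right) \left(6 + F\right)$
$M{\left(v,z \right)} = -5 + v$
$d{\left(L \right)} = -5 + L$
$Q{\left(O \right)} = O^{2}$
$- \frac{39042}{Q{\left(\left(-2 - 7\right)^{2} \right)}} + \frac{d{\left(w{\left(7 \right)} \right)}}{37784} = - \frac{39042}{\left(\left(-2 - 7\right)^{2}\right)^{2}} + \frac{-5 + 7}{37784} = - \frac{39042}{\left(\left(-9\right)^{2}\right)^{2}} + 2 \cdot \frac{1}{37784} = - \frac{39042}{81^{2}} + \frac{1}{18892} = - \frac{39042}{6561} + \frac{1}{18892} = \left(-39042\right) \frac{1}{6561} + \frac{1}{18892} = - \frac{482}{81} + \frac{1}{18892} = - \frac{9105863}{1530252}$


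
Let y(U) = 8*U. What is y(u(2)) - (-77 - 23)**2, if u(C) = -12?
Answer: -10096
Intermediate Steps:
y(u(2)) - (-77 - 23)**2 = 8*(-12) - (-77 - 23)**2 = -96 - 1*(-100)**2 = -96 - 1*10000 = -96 - 10000 = -10096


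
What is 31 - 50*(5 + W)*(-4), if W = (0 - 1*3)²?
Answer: 2831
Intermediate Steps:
W = 9 (W = (0 - 3)² = (-3)² = 9)
31 - 50*(5 + W)*(-4) = 31 - 50*(5 + 9)*(-4) = 31 - 700*(-4) = 31 - 50*(-56) = 31 + 2800 = 2831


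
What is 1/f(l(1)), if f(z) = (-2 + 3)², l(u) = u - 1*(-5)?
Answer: 1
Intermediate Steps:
l(u) = 5 + u (l(u) = u + 5 = 5 + u)
f(z) = 1 (f(z) = 1² = 1)
1/f(l(1)) = 1/1 = 1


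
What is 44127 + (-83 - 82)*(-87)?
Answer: 58482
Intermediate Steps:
44127 + (-83 - 82)*(-87) = 44127 - 165*(-87) = 44127 + 14355 = 58482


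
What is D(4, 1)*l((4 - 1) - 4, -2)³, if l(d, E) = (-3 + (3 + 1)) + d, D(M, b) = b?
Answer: 0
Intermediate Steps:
l(d, E) = 1 + d (l(d, E) = (-3 + 4) + d = 1 + d)
D(4, 1)*l((4 - 1) - 4, -2)³ = 1*(1 + ((4 - 1) - 4))³ = 1*(1 + (3 - 4))³ = 1*(1 - 1)³ = 1*0³ = 1*0 = 0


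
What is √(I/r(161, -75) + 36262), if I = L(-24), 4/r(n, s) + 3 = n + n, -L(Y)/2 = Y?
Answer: √40090 ≈ 200.22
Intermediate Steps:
L(Y) = -2*Y
r(n, s) = 4/(-3 + 2*n) (r(n, s) = 4/(-3 + (n + n)) = 4/(-3 + 2*n))
I = 48 (I = -2*(-24) = 48)
√(I/r(161, -75) + 36262) = √(48/((4/(-3 + 2*161))) + 36262) = √(48/((4/(-3 + 322))) + 36262) = √(48/((4/319)) + 36262) = √(48/((4*(1/319))) + 36262) = √(48/(4/319) + 36262) = √(48*(319/4) + 36262) = √(3828 + 36262) = √40090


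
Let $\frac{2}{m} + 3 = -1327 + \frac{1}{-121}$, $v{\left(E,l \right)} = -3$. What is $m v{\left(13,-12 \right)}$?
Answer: $\frac{726}{160931} \approx 0.0045113$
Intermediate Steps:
$m = - \frac{242}{160931}$ ($m = \frac{2}{-3 - \left(1327 - \frac{1}{-121}\right)} = \frac{2}{-3 - \frac{160568}{121}} = \frac{2}{- \frac{160931}{121}} = 2 \left(- \frac{121}{160931}\right) = - \frac{242}{160931} \approx -0.0015038$)
$m v{\left(13,-12 \right)} = \left(- \frac{242}{160931}\right) \left(-3\right) = \frac{726}{160931}$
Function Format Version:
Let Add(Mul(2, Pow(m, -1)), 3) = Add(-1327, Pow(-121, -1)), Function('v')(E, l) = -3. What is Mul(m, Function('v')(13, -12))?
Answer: Rational(726, 160931) ≈ 0.0045113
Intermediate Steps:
m = Rational(-242, 160931) (m = Mul(2, Pow(Add(-3, Add(-1327, Pow(-121, -1))), -1)) = Mul(2, Pow(Add(-3, Add(-1327, Rational(-1, 121))), -1)) = Mul(2, Pow(Add(-3, Rational(-160568, 121)), -1)) = Mul(2, Pow(Rational(-160931, 121), -1)) = Mul(2, Rational(-121, 160931)) = Rational(-242, 160931) ≈ -0.0015038)
Mul(m, Function('v')(13, -12)) = Mul(Rational(-242, 160931), -3) = Rational(726, 160931)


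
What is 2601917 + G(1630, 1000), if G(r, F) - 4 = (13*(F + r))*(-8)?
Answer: 2328401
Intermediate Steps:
G(r, F) = 4 - 104*F - 104*r (G(r, F) = 4 + (13*(F + r))*(-8) = 4 + (13*F + 13*r)*(-8) = 4 + (-104*F - 104*r) = 4 - 104*F - 104*r)
2601917 + G(1630, 1000) = 2601917 + (4 - 104*1000 - 104*1630) = 2601917 + (4 - 104000 - 169520) = 2601917 - 273516 = 2328401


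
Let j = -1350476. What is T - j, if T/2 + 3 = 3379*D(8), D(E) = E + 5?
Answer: 1438324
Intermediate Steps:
D(E) = 5 + E
T = 87848 (T = -6 + 2*(3379*(5 + 8)) = -6 + 2*(3379*13) = -6 + 2*43927 = -6 + 87854 = 87848)
T - j = 87848 - 1*(-1350476) = 87848 + 1350476 = 1438324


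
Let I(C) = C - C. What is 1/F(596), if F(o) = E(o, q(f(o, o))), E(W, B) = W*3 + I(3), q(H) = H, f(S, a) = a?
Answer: 1/1788 ≈ 0.00055928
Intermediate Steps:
I(C) = 0
E(W, B) = 3*W (E(W, B) = W*3 + 0 = 3*W + 0 = 3*W)
F(o) = 3*o
1/F(596) = 1/(3*596) = 1/1788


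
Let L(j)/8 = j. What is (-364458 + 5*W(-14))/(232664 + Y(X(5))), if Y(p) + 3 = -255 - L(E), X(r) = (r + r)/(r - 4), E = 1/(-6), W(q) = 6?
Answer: -546642/348611 ≈ -1.5681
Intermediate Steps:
E = -1/6 ≈ -0.16667
X(r) = 2*r/(-4 + r) (X(r) = (2*r)/(-4 + r) = 2*r/(-4 + r))
L(j) = 8*j
Y(p) = -770/3 (Y(p) = -3 + (-255 - 8*(-1)/6) = -3 + (-255 - 1*(-4/3)) = -3 + (-255 + 4/3) = -3 - 761/3 = -770/3)
(-364458 + 5*W(-14))/(232664 + Y(X(5))) = (-364458 + 5*6)/(232664 - 770/3) = (-364458 + 30)/(697222/3) = -364428*3/697222 = -546642/348611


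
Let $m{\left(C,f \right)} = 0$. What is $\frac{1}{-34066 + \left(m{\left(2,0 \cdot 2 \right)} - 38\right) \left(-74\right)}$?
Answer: $- \frac{1}{31254} \approx -3.1996 \cdot 10^{-5}$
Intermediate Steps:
$\frac{1}{-34066 + \left(m{\left(2,0 \cdot 2 \right)} - 38\right) \left(-74\right)} = \frac{1}{-34066 + \left(0 - 38\right) \left(-74\right)} = \frac{1}{-34066 - -2812} = \frac{1}{-34066 + 2812} = \frac{1}{-31254} = - \frac{1}{31254}$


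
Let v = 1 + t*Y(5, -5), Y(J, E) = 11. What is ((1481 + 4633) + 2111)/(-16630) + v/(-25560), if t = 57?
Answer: -2758433/5313285 ≈ -0.51916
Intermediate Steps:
v = 628 (v = 1 + 57*11 = 1 + 627 = 628)
((1481 + 4633) + 2111)/(-16630) + v/(-25560) = ((1481 + 4633) + 2111)/(-16630) + 628/(-25560) = (6114 + 2111)*(-1/16630) + 628*(-1/25560) = 8225*(-1/16630) - 157/6390 = -1645/3326 - 157/6390 = -2758433/5313285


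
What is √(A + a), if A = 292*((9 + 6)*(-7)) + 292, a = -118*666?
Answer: 2*I*√27239 ≈ 330.08*I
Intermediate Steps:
a = -78588
A = -30368 (A = 292*(15*(-7)) + 292 = 292*(-105) + 292 = -30660 + 292 = -30368)
√(A + a) = √(-30368 - 78588) = √(-108956) = 2*I*√27239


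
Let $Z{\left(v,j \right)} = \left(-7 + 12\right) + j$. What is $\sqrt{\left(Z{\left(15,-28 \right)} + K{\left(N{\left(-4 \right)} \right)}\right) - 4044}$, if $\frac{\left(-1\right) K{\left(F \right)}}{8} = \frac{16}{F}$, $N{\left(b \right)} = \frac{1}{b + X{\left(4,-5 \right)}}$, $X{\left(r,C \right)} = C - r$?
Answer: $3 i \sqrt{267} \approx 49.02 i$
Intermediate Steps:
$Z{\left(v,j \right)} = 5 + j$
$N{\left(b \right)} = \frac{1}{-9 + b}$ ($N{\left(b \right)} = \frac{1}{b - 9} = \frac{1}{-9 + b}$)
$K{\left(F \right)} = - \frac{128}{F}$ ($K{\left(F \right)} = - 8 \frac{16}{F} = - \frac{128}{F}$)
$\sqrt{\left(Z{\left(15,-28 \right)} + K{\left(N{\left(-4 \right)} \right)}\right) - 4044} = \sqrt{\left(\left(5 - 28\right) - \frac{128}{\frac{1}{-9 - 4}}\right) - 4044} = \sqrt{\left(-23 - \frac{128}{\frac{1}{-13}}\right) - 4044} = \sqrt{\left(-23 - \frac{128}{- \frac{1}{13}}\right) - 4044} = \sqrt{\left(-23 - -1664\right) - 4044} = \sqrt{\left(-23 + 1664\right) - 4044} = \sqrt{1641 - 4044} = \sqrt{-2403} = 3 i \sqrt{267}$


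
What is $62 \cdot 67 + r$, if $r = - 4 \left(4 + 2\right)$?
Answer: $4130$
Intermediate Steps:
$r = -24$ ($r = \left(-4\right) 6 = -24$)
$62 \cdot 67 + r = 62 \cdot 67 - 24 = 4154 - 24 = 4130$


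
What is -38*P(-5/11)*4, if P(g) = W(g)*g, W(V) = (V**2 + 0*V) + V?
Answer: -22800/1331 ≈ -17.130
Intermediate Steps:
W(V) = V + V**2 (W(V) = (V**2 + 0) + V = V**2 + V = V + V**2)
P(g) = g**2*(1 + g) (P(g) = (g*(1 + g))*g = g**2*(1 + g))
-38*P(-5/11)*4 = -38*(-5/11)**2*(1 - 5/11)*4 = -950*6/(121*11)*4 = -38*150/1331*4 = -5700/1331*4 = -22800/1331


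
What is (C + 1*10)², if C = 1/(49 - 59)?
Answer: 9801/100 ≈ 98.010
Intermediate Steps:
C = -⅒ (C = 1/(-10) = -⅒ ≈ -0.10000)
(C + 1*10)² = (-⅒ + 1*10)² = (-⅒ + 10)² = (99/10)² = 9801/100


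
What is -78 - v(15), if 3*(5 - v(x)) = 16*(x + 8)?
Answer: 119/3 ≈ 39.667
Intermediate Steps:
v(x) = -113/3 - 16*x/3 (v(x) = 5 - 16*(x + 8)/3 = 5 - 16*(8 + x)/3 = 5 - (128 + 16*x)/3 = 5 + (-128/3 - 16*x/3) = -113/3 - 16*x/3)
-78 - v(15) = -78 - (-113/3 - 16/3*15) = -78 - (-113/3 - 80) = -78 - 1*(-353/3) = -78 + 353/3 = 119/3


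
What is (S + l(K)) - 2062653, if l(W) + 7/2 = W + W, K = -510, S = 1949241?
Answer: -228871/2 ≈ -1.1444e+5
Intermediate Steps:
l(W) = -7/2 + 2*W (l(W) = -7/2 + (W + W) = -7/2 + 2*W)
(S + l(K)) - 2062653 = (1949241 + (-7/2 + 2*(-510))) - 2062653 = (1949241 + (-7/2 - 1020)) - 2062653 = (1949241 - 2047/2) - 2062653 = 3896435/2 - 2062653 = -228871/2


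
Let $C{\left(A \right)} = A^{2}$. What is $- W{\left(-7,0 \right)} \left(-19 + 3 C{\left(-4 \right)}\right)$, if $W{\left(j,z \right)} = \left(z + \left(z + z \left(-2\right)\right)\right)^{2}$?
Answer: $0$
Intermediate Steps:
$W{\left(j,z \right)} = 0$ ($W{\left(j,z \right)} = \left(z + \left(z - 2 z\right)\right)^{2} = \left(z - z\right)^{2} = 0^{2} = 0$)
$- W{\left(-7,0 \right)} \left(-19 + 3 C{\left(-4 \right)}\right) = - 0 \left(-19 + 3 \left(-4\right)^{2}\right) = - 0 \left(-19 + 3 \cdot 16\right) = - 0 \left(-19 + 48\right) = - 0 \cdot 29 = \left(-1\right) 0 = 0$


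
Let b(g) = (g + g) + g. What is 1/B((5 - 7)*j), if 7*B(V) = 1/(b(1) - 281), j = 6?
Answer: -1946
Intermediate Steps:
b(g) = 3*g (b(g) = 2*g + g = 3*g)
B(V) = -1/1946 (B(V) = 1/(7*(3*1 - 281)) = 1/(7*(3 - 281)) = (⅐)/(-278) = (⅐)*(-1/278) = -1/1946)
1/B((5 - 7)*j) = 1/(-1/1946) = -1946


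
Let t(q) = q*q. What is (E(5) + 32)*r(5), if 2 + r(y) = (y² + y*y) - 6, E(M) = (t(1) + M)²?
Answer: 2856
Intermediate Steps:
t(q) = q²
E(M) = (1 + M)² (E(M) = (1² + M)² = (1 + M)²)
r(y) = -8 + 2*y² (r(y) = -2 + ((y² + y*y) - 6) = -2 + ((y² + y²) - 6) = -2 + (2*y² - 6) = -2 + (-6 + 2*y²) = -8 + 2*y²)
(E(5) + 32)*r(5) = ((1 + 5)² + 32)*(-8 + 2*5²) = (6² + 32)*(-8 + 2*25) = (36 + 32)*(-8 + 50) = 68*42 = 2856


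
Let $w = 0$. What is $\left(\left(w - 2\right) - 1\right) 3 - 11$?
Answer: $-20$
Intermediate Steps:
$\left(\left(w - 2\right) - 1\right) 3 - 11 = \left(\left(0 - 2\right) - 1\right) 3 - 11 = \left(-2 - 1\right) 3 - 11 = \left(-3\right) 3 - 11 = -9 - 11 = -20$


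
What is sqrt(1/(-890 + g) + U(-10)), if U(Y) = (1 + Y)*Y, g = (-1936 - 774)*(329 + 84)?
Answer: sqrt(28230048043970)/560060 ≈ 9.4868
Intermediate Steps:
g = -1119230 (g = -2710*413 = -1119230)
U(Y) = Y*(1 + Y)
sqrt(1/(-890 + g) + U(-10)) = sqrt(1/(-890 - 1119230) - 10*(1 - 10)) = sqrt(1/(-1120120) - 10*(-9)) = sqrt(-1/1120120 + 90) = sqrt(100810799/1120120) = sqrt(28230048043970)/560060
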